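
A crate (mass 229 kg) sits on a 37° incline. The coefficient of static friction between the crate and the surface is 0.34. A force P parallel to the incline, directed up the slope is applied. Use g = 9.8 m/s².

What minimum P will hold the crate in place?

The crate tends to slide down (tan θ > μ_s), so at the point of impending slip friction acts up-slope at its limit: f = μ_s N.
P is parallel to the surface, so N = m g cos θ = 1790 N.
Along the incline: P + μ_s N = m g sin θ, so P = 1350 − 0.34×1790 = 741 N.

P_min ≈ 741 N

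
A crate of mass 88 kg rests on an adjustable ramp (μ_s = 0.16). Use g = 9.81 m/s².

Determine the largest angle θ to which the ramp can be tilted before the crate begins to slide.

At the slip threshold, m g sin θ = μ_s · m g cos θ, so tan θ = μ_s.
θ_max = arctan(0.16) = 9.09°.

θ_max ≈ 9.09°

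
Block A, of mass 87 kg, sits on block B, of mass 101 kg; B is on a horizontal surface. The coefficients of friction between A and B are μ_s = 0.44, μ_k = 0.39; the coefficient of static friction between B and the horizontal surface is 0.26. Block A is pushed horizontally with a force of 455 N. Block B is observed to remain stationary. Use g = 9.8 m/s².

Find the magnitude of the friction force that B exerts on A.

f ≈ 333 N

Normal force at the A–B interface: N₁ = m_A g = 852.6 N.
So the A–B interface can sustain at most μ_s N₁ = 375.1 N of static friction.
P = 455 N exceeds that limit, so A slips over B and the interface friction becomes kinetic: f₁ = μ_k N₁ = 0.39×852.6 = 333 N.
B experiences an equal 333 N forward from A (third law). B is in equilibrium, so the floor supplies f₂ = 333 N of static friction (limit μ_s(m_A+m_B)g = 479 N, not exceeded).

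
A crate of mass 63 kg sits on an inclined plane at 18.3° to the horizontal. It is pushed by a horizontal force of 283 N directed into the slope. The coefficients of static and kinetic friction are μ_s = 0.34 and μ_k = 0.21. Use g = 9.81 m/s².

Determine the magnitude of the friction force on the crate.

Normal direction: N = m g cos θ + P sin θ = 675.6 N.
Parallel to the incline: P cos θ − m g sin θ = 268.7 − 194.1 = 74.63 N; the friction needed to balance this is 74.63 N acting down the slope.
The limit of static friction is μ_s N = 229.7 N.
Since 74.63 N is within the 229.7 N limit, the crate stays put and friction is exactly 74.6 N.

f ≈ 74.6 N (down the incline)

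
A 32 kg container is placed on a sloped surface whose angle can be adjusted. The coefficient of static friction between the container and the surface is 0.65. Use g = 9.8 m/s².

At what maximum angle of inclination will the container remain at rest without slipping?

θ_max ≈ 33°

At the slip threshold, m g sin θ = μ_s · m g cos θ, so tan θ = μ_s.
θ_max = arctan(0.65) = 33°.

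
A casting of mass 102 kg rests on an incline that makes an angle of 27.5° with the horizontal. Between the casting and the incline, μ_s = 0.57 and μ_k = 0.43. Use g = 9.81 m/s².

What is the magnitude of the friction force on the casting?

Perpendicular to the surface, N = m g cos θ = 102·9.81·cos 27.5° = 887.6 N.
For equilibrium along the incline, friction must balance the weight component: f = m g sin θ = 462 N up the slope.
The static-friction ceiling is μ_s N = 0.57 × 887.6 = 505.9 N.
Since |462| ≤ 505.9 N, the casting remains in static equilibrium and friction takes exactly the required value.

f ≈ 462 N (up the incline)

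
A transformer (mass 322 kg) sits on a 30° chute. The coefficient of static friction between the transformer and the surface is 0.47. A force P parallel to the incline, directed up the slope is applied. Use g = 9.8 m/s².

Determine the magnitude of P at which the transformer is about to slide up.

P ≈ 2860 N

At impending motion up the slope, friction acts down-slope at its limit: f = μ_s N.
P is parallel to the surface, so N = m g cos θ = 2730 N.
Along the incline: P = m g sin θ + μ_s N = 1580 + 0.47×2730 = 2860 N.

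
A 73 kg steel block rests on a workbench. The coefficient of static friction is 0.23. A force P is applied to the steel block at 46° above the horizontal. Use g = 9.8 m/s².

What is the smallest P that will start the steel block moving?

N = m g − P sin α (the pull lifts the steel block).
At impending slip, P cos α = μ_s N = μ_s (m g − P sin α).
Solving: P (cos α + μ_s sin α) = μ_s m g → P = 0.23×715/(cos 46° + 0.23 sin 46°) = 165/0.8601 = 191 N.

P ≈ 191 N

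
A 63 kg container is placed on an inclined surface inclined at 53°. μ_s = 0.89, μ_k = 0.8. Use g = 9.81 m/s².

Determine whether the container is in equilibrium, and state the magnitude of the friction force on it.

N = m g cos θ = 372 N.
Down-slope weight component: m g sin θ = 494 N.
μ_s N = 331 N.
494 > 331 N, so it slides; kinetic friction f = μ_k N = 0.8×372 = 298 N.

f ≈ 298 N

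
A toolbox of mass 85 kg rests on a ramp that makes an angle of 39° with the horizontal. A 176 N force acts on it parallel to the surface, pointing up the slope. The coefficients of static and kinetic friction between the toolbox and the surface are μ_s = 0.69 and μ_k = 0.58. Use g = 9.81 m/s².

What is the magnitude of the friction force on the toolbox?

Perpendicular to the surface, N = m g cos θ = 85·9.81·cos 39° = 648 N.
For equilibrium along the incline the friction force must supply f = m g sin θ − P = 524.8 − 176 = 348.8 N (positive meaning up-slope).
Static friction can supply at most μ_s N = 447.1 N.
Since |348.8| ≤ 447.1 N, the toolbox remains in static equilibrium and friction takes exactly the required value.

f ≈ 349 N (up the incline)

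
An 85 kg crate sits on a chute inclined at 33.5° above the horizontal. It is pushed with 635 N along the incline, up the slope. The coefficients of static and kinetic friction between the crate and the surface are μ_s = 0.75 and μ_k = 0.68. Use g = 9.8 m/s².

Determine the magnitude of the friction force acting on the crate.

Normal force: N = m g cos θ = 85 × 9.8 × cos 33.5° = 694.6 N.
The friction needed for equilibrium is m g sin θ − P = 459.8 − 635 = -175.2 N, measured positive up-slope.
The static-friction ceiling is μ_s N = 0.75 × 694.6 = 521 N.
Since |-175.2| ≤ 521 N, the crate remains in static equilibrium and friction takes exactly the required value.

f ≈ 175 N (down the incline)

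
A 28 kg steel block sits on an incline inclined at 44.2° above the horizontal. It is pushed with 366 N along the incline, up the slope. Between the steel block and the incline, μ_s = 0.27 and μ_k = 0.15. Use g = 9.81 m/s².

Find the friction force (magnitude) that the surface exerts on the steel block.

Normal force: N = m g cos θ = 28 × 9.81 × cos 44.2° = 196.9 N.
For equilibrium along the incline the friction force must supply f = m g sin θ − P = 191.5 − 366 = -174.5 N (positive meaning up-slope).
Static friction can supply at most μ_s N = 53.17 N.
|-174.5| exceeds 53.17 N, so the steel block slips up-slope; friction is kinetic, f = μ_k N = 0.15×196.9 = 29.5 N.

f ≈ 29.5 N (down the incline)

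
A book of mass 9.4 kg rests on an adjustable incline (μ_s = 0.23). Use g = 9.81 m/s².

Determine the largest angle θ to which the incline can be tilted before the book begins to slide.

θ_max ≈ 13°

At the slip threshold, m g sin θ = μ_s · m g cos θ, so tan θ = μ_s.
θ_max = arctan(0.23) = 13°.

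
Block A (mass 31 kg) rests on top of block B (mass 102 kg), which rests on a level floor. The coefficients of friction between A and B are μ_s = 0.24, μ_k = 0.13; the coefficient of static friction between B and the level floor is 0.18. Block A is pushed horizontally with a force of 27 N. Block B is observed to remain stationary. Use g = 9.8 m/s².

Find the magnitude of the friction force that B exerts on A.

Normal force at the A–B interface: N₁ = m_A g = 303.8 N.
So the A–B interface can sustain at most μ_s N₁ = 72.91 N of static friction.
P = 27 N is within that limit, so A and B move together (both at rest); the A–B friction is simply f₁ = P = 27 N.
By Newton's third law B feels 27 N forward from A. With B stationary, the floor's static friction on B balances it: f₂ = 27 N (well within μ_s(m_A+m_B)g = 234.6 N).

f ≈ 27 N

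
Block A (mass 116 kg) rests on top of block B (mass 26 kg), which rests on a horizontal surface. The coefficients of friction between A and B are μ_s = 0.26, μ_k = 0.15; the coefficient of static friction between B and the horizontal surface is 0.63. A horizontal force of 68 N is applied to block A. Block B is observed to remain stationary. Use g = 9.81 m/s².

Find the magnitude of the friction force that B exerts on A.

Between the blocks, N₁ = m_A g = 1138 N.
Maximum static friction on A from B: μ_s N₁ = 0.26×1138 = 295.9 N.
P = 68 N is within that limit, so A and B move together (both at rest); the A–B friction is simply f₁ = P = 68 N.
B experiences an equal 68 N forward from A (third law). B is in equilibrium, so the floor supplies f₂ = 68 N of static friction (limit μ_s(m_A+m_B)g = 877.6 N, not exceeded).

f ≈ 68 N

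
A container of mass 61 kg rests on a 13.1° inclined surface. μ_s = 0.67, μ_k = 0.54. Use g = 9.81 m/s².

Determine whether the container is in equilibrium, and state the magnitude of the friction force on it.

f ≈ 136 N

N = m g cos θ = 583 N.
Down-slope weight component: m g sin θ = 136 N.
μ_s N = 391 N.
136 ≤ 391 N, so it stays put; friction = 136 N.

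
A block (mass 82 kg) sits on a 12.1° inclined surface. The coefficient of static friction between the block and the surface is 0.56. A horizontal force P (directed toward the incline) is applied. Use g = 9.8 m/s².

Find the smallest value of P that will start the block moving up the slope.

P ≈ 707 N

At impending motion up the slope, friction acts down-slope at its limit: f = μ_s N.
Perpendicular to the incline: N = m g cos θ + P sin θ.
Along the incline: P cos θ = m g sin θ + μ_s N = m g sin θ + μ_s (m g cos θ + P sin θ).
Solving, P (cos θ − μ_s sin θ) = m g (sin θ + μ_s cos θ), so P = 82×9.8×(sin 12.1° + 0.56 cos 12.1°)/(cos 12.1° − 0.56 sin 12.1°) = 804×0.7572/0.8604 = 707 N.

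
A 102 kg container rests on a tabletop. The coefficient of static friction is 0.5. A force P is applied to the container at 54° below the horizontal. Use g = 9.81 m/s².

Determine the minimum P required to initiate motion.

N = m g + P sin α (the push presses the container into the tabletop).
At impending slip, P cos α = μ_s N = μ_s (m g + P sin α).
Solving: P (cos α − μ_s sin α) = μ_s m g → P = 0.5×1000/(cos 54° − 0.5 sin 54°) = 500/0.1833 = 2730 N.

P ≈ 2730 N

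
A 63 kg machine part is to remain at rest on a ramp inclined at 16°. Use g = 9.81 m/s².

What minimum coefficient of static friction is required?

μ_s,min ≈ 0.287

At the slip threshold m g sin θ = μ_s m g cos θ, so μ_s,min = tan θ.
μ_s,min = tan 16° = 0.287.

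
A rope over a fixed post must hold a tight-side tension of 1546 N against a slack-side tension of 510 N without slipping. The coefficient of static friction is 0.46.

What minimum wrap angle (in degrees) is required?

β_min ≈ 138°

T₂/T₁ = e^{μβ} → β = ln(T₂/T₁)/μ.
β = ln(1546/510)/0.46 = 1.109/0.46 = 2.411 rad.
In degrees: β = 2.411 × 180/π = 138°.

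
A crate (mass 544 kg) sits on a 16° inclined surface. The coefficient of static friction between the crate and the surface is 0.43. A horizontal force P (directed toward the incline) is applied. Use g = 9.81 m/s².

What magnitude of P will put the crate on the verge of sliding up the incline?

P ≈ 4360 N

At impending motion up the slope, friction acts down-slope at its limit: f = μ_s N.
Perpendicular to the incline: N = m g cos θ + P sin θ.
Along the incline: P cos θ = m g sin θ + μ_s N = m g sin θ + μ_s (m g cos θ + P sin θ).
Solving, P (cos θ − μ_s sin θ) = m g (sin θ + μ_s cos θ), so P = 544×9.81×(sin 16° + 0.43 cos 16°)/(cos 16° − 0.43 sin 16°) = 5340×0.689/0.8427 = 4360 N.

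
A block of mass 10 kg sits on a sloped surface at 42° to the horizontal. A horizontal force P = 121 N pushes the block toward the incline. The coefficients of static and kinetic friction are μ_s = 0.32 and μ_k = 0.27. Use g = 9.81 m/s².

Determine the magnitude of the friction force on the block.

The horizontal push has a component P sin θ into the surface, so N = m g cos θ + P sin θ = 72.9 + 80.96 = 153.9 N.
Along the incline, the net driving force (taking up-slope positive) is P cos θ − m g sin θ = 89.92 − 65.64 = 24.28 N, so equilibrium requires friction f = -24.28 N (down-slope).
The limit of static friction is μ_s N = 49.24 N.
|f_req| = 24.28 ≤ 49.24 N → the block is in equilibrium; friction equals the required value.

f ≈ 24.3 N (down the incline)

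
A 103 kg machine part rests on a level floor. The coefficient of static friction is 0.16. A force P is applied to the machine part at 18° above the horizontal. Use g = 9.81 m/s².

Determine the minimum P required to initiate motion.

N = m g − P sin α (the pull lifts the machine part).
At impending slip, P cos α = μ_s N = μ_s (m g − P sin α).
Solving: P (cos α + μ_s sin α) = μ_s m g → P = 0.16×1010/(cos 18° + 0.16 sin 18°) = 162/1 = 162 N.

P ≈ 162 N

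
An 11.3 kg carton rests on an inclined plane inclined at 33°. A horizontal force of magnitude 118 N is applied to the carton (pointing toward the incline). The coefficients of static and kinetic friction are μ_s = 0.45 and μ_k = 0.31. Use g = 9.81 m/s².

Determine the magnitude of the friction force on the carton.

f ≈ 38.6 N (down the incline)

Normal direction: N = m g cos θ + P sin θ = 157.2 N.
Parallel to the incline: P cos θ − m g sin θ = 98.96 − 60.37 = 38.59 N; the friction needed to balance this is 38.59 N acting down the slope.
The limit of static friction is μ_s N = 70.76 N.
|f_req| = 38.59 ≤ 70.76 N → the carton is in equilibrium; friction equals the required value.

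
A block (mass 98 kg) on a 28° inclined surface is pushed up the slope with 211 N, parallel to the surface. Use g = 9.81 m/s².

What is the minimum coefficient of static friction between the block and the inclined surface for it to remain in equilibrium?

μ_s,min ≈ 0.283

N = m g cos θ = 848.8 N.
Friction must make up the shortfall along the incline: f = m g sin θ − P = 451.3 − 211 = 240.3 N.
At the threshold f = μ_s N, so μ_s,min = 240.3/848.8 = 0.283.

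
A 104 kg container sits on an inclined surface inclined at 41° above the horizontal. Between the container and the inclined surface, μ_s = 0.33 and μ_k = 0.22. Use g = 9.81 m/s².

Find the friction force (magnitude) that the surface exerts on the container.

f ≈ 169 N (up the incline)

Perpendicular to the surface, N = m g cos θ = 104·9.81·cos 41° = 770 N.
For equilibrium along the incline, friction must balance the weight component: f = m g sin θ = 669.3 N up the slope.
Maximum static friction available: μ_s N = 0.33 × 770 = 254.1 N.
Since |669.3| > 254.1 N, static friction cannot hold it; the container slides down the incline and kinetic friction applies: f = μ_k N = 0.22 × 770 = 169 N.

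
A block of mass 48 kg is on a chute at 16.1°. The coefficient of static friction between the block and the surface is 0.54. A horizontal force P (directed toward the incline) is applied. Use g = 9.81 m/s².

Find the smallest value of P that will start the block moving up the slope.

P ≈ 462 N

At impending motion up the slope, friction acts down-slope at its limit: f = μ_s N.
Perpendicular to the incline: N = m g cos θ + P sin θ.
Along the incline: P cos θ = m g sin θ + μ_s N = m g sin θ + μ_s (m g cos θ + P sin θ).
Solving, P (cos θ − μ_s sin θ) = m g (sin θ + μ_s cos θ), so P = 48×9.81×(sin 16.1° + 0.54 cos 16.1°)/(cos 16.1° − 0.54 sin 16.1°) = 471×0.7961/0.811 = 462 N.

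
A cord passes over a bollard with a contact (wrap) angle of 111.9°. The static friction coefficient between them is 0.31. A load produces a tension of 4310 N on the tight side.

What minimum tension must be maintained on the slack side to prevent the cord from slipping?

T_min ≈ 2350 N

Capstan equation at impending slip: T_tight/T_slack = e^{μβ}.
β = 111.9° = 1.953 rad; e^{μβ} = e^{0.31×1.953} = 1.832.
T_slack = T_tight / e^{μβ} = 4310 / 1.832 = 2350 N.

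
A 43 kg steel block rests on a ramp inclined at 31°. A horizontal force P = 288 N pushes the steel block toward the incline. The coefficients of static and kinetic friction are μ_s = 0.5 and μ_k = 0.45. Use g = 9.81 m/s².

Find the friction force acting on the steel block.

f ≈ 29.6 N (down the incline)

Normal direction: N = m g cos θ + P sin θ = 509.9 N.
Along the incline, the net driving force (taking up-slope positive) is P cos θ − m g sin θ = 246.9 − 217.3 = 29.61 N, so equilibrium requires friction f = -29.61 N (down-slope).
Maximum static friction: μ_s N = 0.5 × 509.9 = 255 N.
Since 29.61 N is within the 255 N limit, the steel block stays put and friction is exactly 29.6 N.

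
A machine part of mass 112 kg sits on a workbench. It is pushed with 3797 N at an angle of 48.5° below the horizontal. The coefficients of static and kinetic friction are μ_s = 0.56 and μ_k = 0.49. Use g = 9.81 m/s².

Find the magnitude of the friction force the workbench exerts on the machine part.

The vertical component of P adds to the normal force: N = m g + P sin α = 1099 + 2844 = 3943 N.
Horizontally, friction must balance P cos α = 2516 N.
The static-friction limit is μ_s N = 2208 N.
2516 > 2208 N → the machine part slides; f = μ_k N = 0.49×3943 = 1930 N.

f ≈ 1930 N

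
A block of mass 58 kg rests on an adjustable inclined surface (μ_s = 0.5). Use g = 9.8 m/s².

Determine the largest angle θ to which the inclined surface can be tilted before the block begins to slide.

At the slip threshold, m g sin θ = μ_s · m g cos θ, so tan θ = μ_s.
θ_max = arctan(0.5) = 26.6°.

θ_max ≈ 26.6°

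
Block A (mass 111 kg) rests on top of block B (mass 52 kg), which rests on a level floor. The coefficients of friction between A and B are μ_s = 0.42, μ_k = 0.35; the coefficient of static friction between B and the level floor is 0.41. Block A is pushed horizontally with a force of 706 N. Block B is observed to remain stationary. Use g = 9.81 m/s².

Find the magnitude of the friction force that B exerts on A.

Normal force at the A–B interface: N₁ = m_A g = 1089 N.
Maximum static friction on A from B: μ_s N₁ = 0.42×1089 = 457.3 N.
P = 706 N exceeds that limit, so A slips over B and the interface friction becomes kinetic: f₁ = μ_k N₁ = 0.35×1089 = 381 N.
B experiences an equal 381 N forward from A (third law). B is in equilibrium, so the floor supplies f₂ = 381 N of static friction (limit μ_s(m_A+m_B)g = 655.6 N, not exceeded).

f ≈ 381 N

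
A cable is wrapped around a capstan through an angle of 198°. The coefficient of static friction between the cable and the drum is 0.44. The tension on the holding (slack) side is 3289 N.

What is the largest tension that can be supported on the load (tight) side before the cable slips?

T_max ≈ 15000 N

At impending slip the capstan equation gives T₂/T₁ = e^{μβ} with β in radians.
β = 198° × π/180 = 3.456 rad.
e^{μβ} = e^{0.44×3.456} = 4.575.
T₂ = T₁ · e^{μβ} = 3289 × 4.575 = 15000 N.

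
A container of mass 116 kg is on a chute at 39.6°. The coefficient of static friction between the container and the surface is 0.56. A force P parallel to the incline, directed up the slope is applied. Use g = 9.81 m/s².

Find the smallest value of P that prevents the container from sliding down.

The container tends to slide down (tan θ > μ_s), so at the point of impending slip friction acts up-slope at its limit: f = μ_s N.
P is parallel to the surface, so N = m g cos θ = 877 N.
Along the incline: P + μ_s N = m g sin θ, so P = 725 − 0.56×877 = 234 N.

P_min ≈ 234 N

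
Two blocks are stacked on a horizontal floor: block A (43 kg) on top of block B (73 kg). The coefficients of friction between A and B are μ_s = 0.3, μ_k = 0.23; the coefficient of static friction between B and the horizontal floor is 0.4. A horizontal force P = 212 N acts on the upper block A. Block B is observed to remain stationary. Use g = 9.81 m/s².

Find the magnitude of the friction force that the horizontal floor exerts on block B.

f ≈ 97 N

Between the blocks, N₁ = m_A g = 421.8 N.
Maximum static friction on A from B: μ_s N₁ = 0.3×421.8 = 126.5 N.
P = 212 N exceeds that limit, so A slips over B and the interface friction becomes kinetic: f₁ = μ_k N₁ = 0.23×421.8 = 97 N.
B experiences an equal 97 N forward from A (third law). B is in equilibrium, so the floor supplies f₂ = 97 N of static friction (limit μ_s(m_A+m_B)g = 455.2 N, not exceeded).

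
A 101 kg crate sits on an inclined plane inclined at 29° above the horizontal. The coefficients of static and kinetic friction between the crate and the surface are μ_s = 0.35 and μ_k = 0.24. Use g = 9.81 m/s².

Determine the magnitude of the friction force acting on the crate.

f ≈ 208 N (up the incline)

Normal force: N = m g cos θ = 101 × 9.81 × cos 29° = 866.6 N.
Along the slope the weight component is m g sin θ = 480.4 N; friction must supply exactly this, acting up-slope.
Static friction can supply at most μ_s N = 303.3 N.
Since |480.4| > 303.3 N, static friction cannot hold it; the crate slides down the incline and kinetic friction applies: f = μ_k N = 0.24 × 866.6 = 208 N.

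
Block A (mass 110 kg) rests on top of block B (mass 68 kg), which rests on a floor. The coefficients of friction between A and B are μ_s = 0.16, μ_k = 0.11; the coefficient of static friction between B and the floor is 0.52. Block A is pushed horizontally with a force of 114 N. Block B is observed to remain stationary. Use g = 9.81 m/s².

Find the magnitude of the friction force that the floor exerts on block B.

f ≈ 114 N

Normal force at the A–B interface: N₁ = m_A g = 1079 N.
Maximum static friction on A from B: μ_s N₁ = 0.16×1079 = 172.7 N.
Since P = 114 N ≤ 172.7 N, A does not slip on B; friction on A equals P = 114 N.
B experiences an equal 114 N forward from A (third law). B is in equilibrium, so the floor supplies f₂ = 114 N of static friction (limit μ_s(m_A+m_B)g = 908 N, not exceeded).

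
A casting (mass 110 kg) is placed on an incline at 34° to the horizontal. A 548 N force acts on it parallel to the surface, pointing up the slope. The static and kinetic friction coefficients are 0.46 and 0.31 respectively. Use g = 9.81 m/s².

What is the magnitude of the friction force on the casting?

The normal reaction is N = m g cos θ = 894.6 N.
For equilibrium along the incline the friction force must supply f = m g sin θ − P = 603.4 − 548 = 55.43 N (positive meaning up-slope).
Static friction can supply at most μ_s N = 411.5 N.
Since |55.43| ≤ 411.5 N, static friction is sufficient; f equals the required value, not μ_s N.

f ≈ 55.4 N (up the incline)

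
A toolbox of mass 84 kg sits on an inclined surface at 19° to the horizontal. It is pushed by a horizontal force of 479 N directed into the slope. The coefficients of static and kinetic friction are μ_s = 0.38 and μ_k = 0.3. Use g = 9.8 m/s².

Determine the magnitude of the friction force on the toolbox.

The horizontal push has a component P sin θ into the surface, so N = m g cos θ + P sin θ = 778.4 + 155.9 = 934.3 N.
Along the incline, the net driving force (taking up-slope positive) is P cos θ − m g sin θ = 452.9 − 268 = 184.9 N, so equilibrium requires friction f = -184.9 N (down-slope).
Maximum static friction: μ_s N = 0.38 × 934.3 = 355 N.
|f_req| = 184.9 ≤ 355 N → the toolbox is in equilibrium; friction equals the required value.

f ≈ 185 N (down the incline)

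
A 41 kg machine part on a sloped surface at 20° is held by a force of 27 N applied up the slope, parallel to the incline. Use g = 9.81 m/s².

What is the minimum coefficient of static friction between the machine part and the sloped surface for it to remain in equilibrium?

N = m g cos θ = 378 N.
Friction must make up the shortfall along the incline: f = m g sin θ − P = 137.6 − 27 = 110.6 N.
At the threshold f = μ_s N, so μ_s,min = 110.6/378 = 0.293.

μ_s,min ≈ 0.293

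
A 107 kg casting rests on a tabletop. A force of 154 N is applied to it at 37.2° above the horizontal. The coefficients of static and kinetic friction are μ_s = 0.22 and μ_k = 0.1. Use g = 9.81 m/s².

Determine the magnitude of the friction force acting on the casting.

f ≈ 123 N

Vertical equilibrium gives N = m g − P sin α = 956.6 N.
The horizontal driving force is P cos α = 122.7 N, so equilibrium needs friction f = 122.7 N.
The static-friction limit is μ_s N = 210.4 N.
122.7 ≤ 210.4 N → static; friction equals the required 123 N.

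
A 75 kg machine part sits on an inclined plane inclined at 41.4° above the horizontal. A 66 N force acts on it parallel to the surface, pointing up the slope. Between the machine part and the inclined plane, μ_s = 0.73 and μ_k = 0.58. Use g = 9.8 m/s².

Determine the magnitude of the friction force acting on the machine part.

The normal reaction is N = m g cos θ = 551.3 N.
Parallel to the incline, ΣF = 0 gives f = m g sin θ − P = 486.1 − 66 = 420.1 N (up-slope positive).
Static friction can supply at most μ_s N = 402.5 N.
|420.1| exceeds 402.5 N, so the machine part slips down-slope; friction is kinetic, f = μ_k N = 0.58×551.3 = 320 N.

f ≈ 320 N (up the incline)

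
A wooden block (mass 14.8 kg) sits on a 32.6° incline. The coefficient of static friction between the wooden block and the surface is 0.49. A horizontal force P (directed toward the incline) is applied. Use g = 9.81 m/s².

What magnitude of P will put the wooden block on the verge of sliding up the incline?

At impending motion up the slope, friction acts down-slope at its limit: f = μ_s N.
Perpendicular to the incline: N = m g cos θ + P sin θ.
Along the incline: P cos θ = m g sin θ + μ_s N = m g sin θ + μ_s (m g cos θ + P sin θ).
Solving, P (cos θ − μ_s sin θ) = m g (sin θ + μ_s cos θ), so P = 14.8×9.81×(sin 32.6° + 0.49 cos 32.6°)/(cos 32.6° − 0.49 sin 32.6°) = 145×0.9516/0.5785 = 239 N.

P ≈ 239 N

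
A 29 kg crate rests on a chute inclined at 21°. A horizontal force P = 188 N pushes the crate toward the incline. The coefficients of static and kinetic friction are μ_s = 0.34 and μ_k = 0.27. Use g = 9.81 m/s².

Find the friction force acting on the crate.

f ≈ 73.6 N (down the incline)

Normal direction: N = m g cos θ + P sin θ = 333 N.
Along the incline, the net driving force (taking up-slope positive) is P cos θ − m g sin θ = 175.5 − 102 = 73.56 N, so equilibrium requires friction f = -73.56 N (down-slope).
Maximum static friction: μ_s N = 0.34 × 333 = 113.2 N.
Since 73.56 N is within the 113.2 N limit, the crate stays put and friction is exactly 73.6 N.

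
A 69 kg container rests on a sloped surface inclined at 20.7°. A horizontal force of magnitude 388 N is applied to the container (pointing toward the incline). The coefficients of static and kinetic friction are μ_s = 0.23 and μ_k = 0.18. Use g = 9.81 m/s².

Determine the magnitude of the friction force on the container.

f ≈ 124 N (down the incline)

Normal direction: N = m g cos θ + P sin θ = 770.3 N.
Along the incline, the net driving force (taking up-slope positive) is P cos θ − m g sin θ = 363 − 239.3 = 123.7 N, so equilibrium requires friction f = -123.7 N (down-slope).
Maximum static friction: μ_s N = 0.23 × 770.3 = 177.2 N.
Since 123.7 N is within the 177.2 N limit, the container stays put and friction is exactly 124 N.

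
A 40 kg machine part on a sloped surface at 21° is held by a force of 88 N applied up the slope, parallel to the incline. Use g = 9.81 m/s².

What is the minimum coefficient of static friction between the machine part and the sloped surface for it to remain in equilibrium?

μ_s,min ≈ 0.144

N = m g cos θ = 366.3 N.
Friction must make up the shortfall along the incline: f = m g sin θ − P = 140.6 − 88 = 52.62 N.
At the threshold f = μ_s N, so μ_s,min = 52.62/366.3 = 0.144.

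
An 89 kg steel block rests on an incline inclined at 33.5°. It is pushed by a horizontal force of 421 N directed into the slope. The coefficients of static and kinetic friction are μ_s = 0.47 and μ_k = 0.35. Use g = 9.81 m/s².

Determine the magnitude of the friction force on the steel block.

Resolve perpendicular to the incline: N = m g cos θ + P sin θ = 89×9.81×cos 33.5° + 421×sin 33.5° = 960.4 N.
Along the incline, the net driving force (taking up-slope positive) is P cos θ − m g sin θ = 351.1 − 481.9 = -130.8 N, so equilibrium requires friction f = 130.8 N (up-slope).
The limit of static friction is μ_s N = 451.4 N.
|f_req| = 130.8 ≤ 451.4 N → the steel block is in equilibrium; friction equals the required value.

f ≈ 131 N (up the incline)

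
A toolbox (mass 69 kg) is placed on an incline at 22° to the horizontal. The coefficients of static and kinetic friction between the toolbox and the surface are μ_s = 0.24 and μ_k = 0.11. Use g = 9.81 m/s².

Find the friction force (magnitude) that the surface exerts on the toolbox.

f ≈ 69 N (up the incline)

Normal force: N = m g cos θ = 69 × 9.81 × cos 22° = 627.6 N.
For equilibrium along the incline, friction must balance the weight component: f = m g sin θ = 253.6 N up the slope.
Static friction can supply at most μ_s N = 150.6 N.
Since |253.6| > 150.6 N, static friction cannot hold it; the toolbox slides down the incline and kinetic friction applies: f = μ_k N = 0.11 × 627.6 = 69 N.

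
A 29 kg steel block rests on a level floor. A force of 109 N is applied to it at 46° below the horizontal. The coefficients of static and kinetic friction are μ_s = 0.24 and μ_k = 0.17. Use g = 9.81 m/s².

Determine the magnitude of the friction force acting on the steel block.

N = m g + P sin α = 284.5 + 109×sin 46° = 362.9 N.
Horizontally, friction must balance P cos α = 75.72 N.
μ_s N = 0.24 × 362.9 = 87.1 N.
75.72 ≤ 87.1 N → static; friction equals the required 75.7 N.

f ≈ 75.7 N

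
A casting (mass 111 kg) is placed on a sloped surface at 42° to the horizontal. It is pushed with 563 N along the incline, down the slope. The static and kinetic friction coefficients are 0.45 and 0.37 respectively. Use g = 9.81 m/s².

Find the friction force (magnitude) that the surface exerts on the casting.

f ≈ 299 N (up the incline)

Perpendicular to the surface, N = m g cos θ = 111·9.81·cos 42° = 809.2 N.
The friction needed for equilibrium is m g sin θ + P = 728.6 + 563 = 1292 N, measured positive up-slope.
Maximum static friction available: μ_s N = 0.45 × 809.2 = 364.1 N.
Since |1292| > 364.1 N, static friction cannot hold it; the casting slides down the incline and kinetic friction applies: f = μ_k N = 0.37 × 809.2 = 299 N.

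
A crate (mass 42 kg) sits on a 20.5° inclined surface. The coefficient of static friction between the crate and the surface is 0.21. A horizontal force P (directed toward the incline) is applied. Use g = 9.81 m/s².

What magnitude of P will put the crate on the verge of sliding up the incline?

P ≈ 261 N

At impending motion up the slope, friction acts down-slope at its limit: f = μ_s N.
Perpendicular to the incline: N = m g cos θ + P sin θ.
Along the incline: P cos θ = m g sin θ + μ_s N = m g sin θ + μ_s (m g cos θ + P sin θ).
Solving, P (cos θ − μ_s sin θ) = m g (sin θ + μ_s cos θ), so P = 42×9.81×(sin 20.5° + 0.21 cos 20.5°)/(cos 20.5° − 0.21 sin 20.5°) = 412×0.5469/0.8631 = 261 N.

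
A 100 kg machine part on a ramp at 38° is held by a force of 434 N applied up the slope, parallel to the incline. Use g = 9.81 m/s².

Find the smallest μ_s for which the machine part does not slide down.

N = m g cos θ = 773 N.
Friction must make up the shortfall along the incline: f = m g sin θ − P = 604 − 434 = 170 N.
At the threshold f = μ_s N, so μ_s,min = 170/773 = 0.22.

μ_s,min ≈ 0.22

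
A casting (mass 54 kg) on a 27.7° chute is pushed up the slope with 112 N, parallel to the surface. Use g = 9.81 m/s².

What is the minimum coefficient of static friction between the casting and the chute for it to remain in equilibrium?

N = m g cos θ = 469 N.
Friction must make up the shortfall along the incline: f = m g sin θ − P = 246.2 − 112 = 134.2 N.
At the threshold f = μ_s N, so μ_s,min = 134.2/469 = 0.286.

μ_s,min ≈ 0.286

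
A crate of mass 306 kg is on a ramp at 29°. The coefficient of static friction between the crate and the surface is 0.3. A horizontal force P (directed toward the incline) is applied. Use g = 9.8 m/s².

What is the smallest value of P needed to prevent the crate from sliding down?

P_min ≈ 654 N

The crate tends to slide down (tan θ > μ_s), so at the point of impending slip friction acts up-slope at its limit: f = μ_s N.
Perpendicular to the incline: N = m g cos θ + P sin θ.
Along the incline: P cos θ + μ_s N = m g sin θ, i.e. P cos θ + μ_s (m g cos θ + P sin θ) = m g sin θ.
Solving, P (cos θ + μ_s sin θ) = m g (sin θ − μ_s cos θ), so P = 3000×0.2224/1.02 = 654 N.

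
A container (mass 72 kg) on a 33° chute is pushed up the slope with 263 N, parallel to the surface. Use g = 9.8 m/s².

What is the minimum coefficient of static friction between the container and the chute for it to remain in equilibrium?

μ_s,min ≈ 0.205

N = m g cos θ = 591.8 N.
Friction must make up the shortfall along the incline: f = m g sin θ − P = 384.3 − 263 = 121.3 N.
At the threshold f = μ_s N, so μ_s,min = 121.3/591.8 = 0.205.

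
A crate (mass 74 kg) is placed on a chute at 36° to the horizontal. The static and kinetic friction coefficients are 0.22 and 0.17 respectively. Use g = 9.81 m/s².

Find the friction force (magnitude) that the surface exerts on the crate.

f ≈ 99.8 N (up the incline)

Perpendicular to the surface, N = m g cos θ = 74·9.81·cos 36° = 587.3 N.
Along the slope the weight component is m g sin θ = 426.7 N; friction must supply exactly this, acting up-slope.
Static friction can supply at most μ_s N = 129.2 N.
Since |426.7| > 129.2 N, static friction cannot hold it; the crate slides down the incline and kinetic friction applies: f = μ_k N = 0.17 × 587.3 = 99.8 N.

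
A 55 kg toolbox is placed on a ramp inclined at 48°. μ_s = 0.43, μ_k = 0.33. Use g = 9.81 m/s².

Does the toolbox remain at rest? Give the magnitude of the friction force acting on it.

f ≈ 119 N

N = m g cos θ = 361 N.
Down-slope weight component: m g sin θ = 401 N.
μ_s N = 155 N.
401 > 155 N, so it slides; kinetic friction f = μ_k N = 0.33×361 = 119 N.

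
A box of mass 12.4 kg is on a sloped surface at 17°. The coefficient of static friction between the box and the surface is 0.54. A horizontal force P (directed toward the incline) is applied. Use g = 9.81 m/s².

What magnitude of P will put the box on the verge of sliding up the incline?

At impending motion up the slope, friction acts down-slope at its limit: f = μ_s N.
Perpendicular to the incline: N = m g cos θ + P sin θ.
Along the incline: P cos θ = m g sin θ + μ_s N = m g sin θ + μ_s (m g cos θ + P sin θ).
Solving, P (cos θ − μ_s sin θ) = m g (sin θ + μ_s cos θ), so P = 12.4×9.81×(sin 17° + 0.54 cos 17°)/(cos 17° − 0.54 sin 17°) = 122×0.8088/0.7984 = 123 N.

P ≈ 123 N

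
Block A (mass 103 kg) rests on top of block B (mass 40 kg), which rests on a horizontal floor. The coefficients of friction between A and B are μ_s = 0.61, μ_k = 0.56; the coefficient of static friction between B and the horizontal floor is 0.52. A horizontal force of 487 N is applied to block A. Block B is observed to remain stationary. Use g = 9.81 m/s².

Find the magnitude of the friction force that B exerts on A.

Normal force at the A–B interface: N₁ = m_A g = 1010 N.
So the A–B interface can sustain at most μ_s N₁ = 616.4 N of static friction.
Since P = 487 N ≤ 616.4 N, A does not slip on B; friction on A equals P = 487 N.
By Newton's third law B feels 487 N forward from A. With B stationary, the floor's static friction on B balances it: f₂ = 487 N (well within μ_s(m_A+m_B)g = 729.5 N).

f ≈ 487 N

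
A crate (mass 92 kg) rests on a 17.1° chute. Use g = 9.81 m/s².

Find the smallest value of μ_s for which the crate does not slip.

μ_s,min ≈ 0.308

At the slip threshold m g sin θ = μ_s m g cos θ, so μ_s,min = tan θ.
μ_s,min = tan 17.1° = 0.308.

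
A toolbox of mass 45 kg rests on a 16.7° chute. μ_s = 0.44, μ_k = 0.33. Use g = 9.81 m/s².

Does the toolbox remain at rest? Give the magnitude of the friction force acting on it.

f ≈ 127 N

N = m g cos θ = 423 N.
Down-slope weight component: m g sin θ = 127 N.
μ_s N = 186 N.
127 ≤ 186 N, so it stays put; friction = 127 N.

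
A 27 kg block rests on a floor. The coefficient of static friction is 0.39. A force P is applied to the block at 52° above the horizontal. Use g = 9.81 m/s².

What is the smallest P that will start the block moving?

N = m g − P sin α (the pull lifts the block).
At impending slip, P cos α = μ_s N = μ_s (m g − P sin α).
Solving: P (cos α + μ_s sin α) = μ_s m g → P = 0.39×265/(cos 52° + 0.39 sin 52°) = 103/0.923 = 112 N.

P ≈ 112 N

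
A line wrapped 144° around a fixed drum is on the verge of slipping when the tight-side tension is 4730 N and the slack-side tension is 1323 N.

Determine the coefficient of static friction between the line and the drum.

μ ≈ 0.507

T₂/T₁ = e^{μβ} → μ = ln(T₂/T₁)/β.
β = 144° = 2.513 rad.
μ = ln(4730/1323)/2.513 = ln(3.575)/2.513 = 0.507.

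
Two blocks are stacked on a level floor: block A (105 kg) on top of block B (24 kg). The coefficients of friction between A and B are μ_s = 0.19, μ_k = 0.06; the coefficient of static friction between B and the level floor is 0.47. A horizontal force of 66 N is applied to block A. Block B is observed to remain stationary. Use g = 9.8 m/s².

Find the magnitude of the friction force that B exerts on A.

f ≈ 66 N

The normal force B exerts on A is simply A's weight, N₁ = 1029 N.
So the A–B interface can sustain at most μ_s N₁ = 195.5 N of static friction.
Since P = 66 N ≤ 195.5 N, A does not slip on B; friction on A equals P = 66 N.
By Newton's third law B feels 66 N forward from A. With B stationary, the floor's static friction on B balances it: f₂ = 66 N (well within μ_s(m_A+m_B)g = 594.2 N).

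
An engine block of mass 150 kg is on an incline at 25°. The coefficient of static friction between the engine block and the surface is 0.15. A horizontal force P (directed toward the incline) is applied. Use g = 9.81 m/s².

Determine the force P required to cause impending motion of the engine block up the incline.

P ≈ 975 N

At impending motion up the slope, friction acts down-slope at its limit: f = μ_s N.
Perpendicular to the incline: N = m g cos θ + P sin θ.
Along the incline: P cos θ = m g sin θ + μ_s N = m g sin θ + μ_s (m g cos θ + P sin θ).
Solving, P (cos θ − μ_s sin θ) = m g (sin θ + μ_s cos θ), so P = 150×9.81×(sin 25° + 0.15 cos 25°)/(cos 25° − 0.15 sin 25°) = 1470×0.5586/0.8429 = 975 N.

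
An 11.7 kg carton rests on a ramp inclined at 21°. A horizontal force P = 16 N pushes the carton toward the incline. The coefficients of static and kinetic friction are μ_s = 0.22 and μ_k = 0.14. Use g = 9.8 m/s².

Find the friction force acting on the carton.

f ≈ 15.8 N (up the incline)

Normal direction: N = m g cos θ + P sin θ = 112.8 N.
Along the incline, the net driving force (taking up-slope positive) is P cos θ − m g sin θ = 14.94 − 41.09 = -26.15 N, so equilibrium requires friction f = 26.15 N (up-slope).
Maximum static friction: μ_s N = 0.22 × 112.8 = 24.81 N.
The required 26.15 N exceeds the static limit, so the carton slides down-slope and f = μ_k N = 0.14×112.8 = 15.8 N.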